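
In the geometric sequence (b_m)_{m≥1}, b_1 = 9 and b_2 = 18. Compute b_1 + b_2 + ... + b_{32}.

Common ratio r = 2.
b_m = 9·2^(m-1).
S = 9·(2^32 - 1)/(2 - 1) = 9·(4294967296 - 1)/(1) = 38654705655.

38654705655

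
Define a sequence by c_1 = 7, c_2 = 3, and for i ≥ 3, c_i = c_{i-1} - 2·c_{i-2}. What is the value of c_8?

-49

Iterate the recurrence:
c_3 = -11, c_4 = -17, c_5 = 5, c_6 = 39, c_7 = 29, c_8 = -49.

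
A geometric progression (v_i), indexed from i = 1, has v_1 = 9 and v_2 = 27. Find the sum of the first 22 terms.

Common ratio r = 3.
v_i = 9·3^(i-1).
S = 9·(3^22 - 1)/(3 - 1) = 9·(31381059609 - 1)/(2) = 141214768236.

141214768236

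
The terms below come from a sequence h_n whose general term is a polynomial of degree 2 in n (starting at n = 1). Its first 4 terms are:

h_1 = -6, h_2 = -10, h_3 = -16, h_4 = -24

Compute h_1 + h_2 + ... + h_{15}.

1st diffs: -4, -6, -8.
2nd diffs: -2, -2 (constant).
So h_n = -n^2 - n - 4.
Continuing: …, -34, -46, -60, -76, …, h_{15} = -244.
Summing n = 1..15 (15 terms) gives -1420.

-1420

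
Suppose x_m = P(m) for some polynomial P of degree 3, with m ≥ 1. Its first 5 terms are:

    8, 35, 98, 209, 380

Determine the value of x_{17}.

1st diffs: 27, 63, 111, 171.
2nd diffs: 36, 48, 60.
3rd diffs: 12, 12 (constant).
Newton forward-difference form: x_m = 8 + 27·C(m-1,1) + 36·C(m-1,2) + 12·C(m-1,3).
At m = 17: m-1 = 16, so x_{17} = 8 + 432 + 4320 + 6720 = 11480.

11480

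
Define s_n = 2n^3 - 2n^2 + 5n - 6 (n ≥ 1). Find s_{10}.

1844

s_{10} = 2·10^3 - 2·10^2 + 5·10 - 6 = 1844.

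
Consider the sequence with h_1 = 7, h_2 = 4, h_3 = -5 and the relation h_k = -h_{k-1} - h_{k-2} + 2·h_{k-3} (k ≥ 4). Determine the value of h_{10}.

Step forward from the initial values:
h_4 = 15  h_5 = -2  h_6 = -23  h_7 = 55  h_8 = -36  h_9 = -65  h_{10} = 211.

211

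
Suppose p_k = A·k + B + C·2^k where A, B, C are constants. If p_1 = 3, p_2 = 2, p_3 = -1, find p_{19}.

-524265

Plug in k = 1, 2, 3: A + B + 2C = 3; 2A + B + 4C = 2; 3A + B + 8C = -1.
Subtracting the first from the second: A + 2C = -1.
Subtracting the second from the third: A + 4C = -3.
Solving: C = -1, A = 1, then B = 4.
Hence p_{19} = 1·19 + 4 + (-1)·524288 = -524265.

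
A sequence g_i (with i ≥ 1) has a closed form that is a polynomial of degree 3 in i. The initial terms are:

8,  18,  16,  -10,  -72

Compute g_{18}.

1st diffs: 10, -2, -26, -62.
2nd diffs: -12, -24, -36.
3rd diffs: -12, -12 (constant).
So g_i = -2i^3 + 6i^2 + 6i - 2.
Evaluating at i = 18 gives g_{18} = -9614.

-9614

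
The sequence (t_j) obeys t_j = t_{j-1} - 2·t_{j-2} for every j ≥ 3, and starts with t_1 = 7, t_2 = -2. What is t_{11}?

260

Applying the relation repeatedly:
t_3 = -16; t_4 = -12; t_5 = 20; t_6 = 44; t_7 = 4; t_8 = -84; t_9 = -92; t_{10} = 76; t_{11} = 260.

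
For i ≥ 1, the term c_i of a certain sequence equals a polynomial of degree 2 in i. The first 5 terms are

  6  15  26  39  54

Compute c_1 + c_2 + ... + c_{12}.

1st diffs: 9, 11, 13, 15.
2nd diffs: 2, 2, 2 (constant).
So c_i = i^2 + 6i - 1.
Continuing: …, 71, 90, 111, 134, …, c_{12} = 215.
Summing i = 1..12 (12 terms) gives 1106.

1106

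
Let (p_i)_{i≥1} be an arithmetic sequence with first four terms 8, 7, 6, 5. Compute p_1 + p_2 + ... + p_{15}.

15

Common difference d = -1.
p_i = 8 + (i - 1)·(-1).
p_{15} = -6; S = 15·(8 + (-6))/2 = 15.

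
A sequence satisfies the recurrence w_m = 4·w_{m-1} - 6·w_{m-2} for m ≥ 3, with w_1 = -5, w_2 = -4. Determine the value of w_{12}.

Step forward from the initial values:
w_3 = 14  w_4 = 80  w_5 = 236  w_6 = 464  w_7 = 440  w_8 = -1024  w_9 = -6736  w_{10} = -20800  w_{11} = -42784  w_{12} = -46336.

-46336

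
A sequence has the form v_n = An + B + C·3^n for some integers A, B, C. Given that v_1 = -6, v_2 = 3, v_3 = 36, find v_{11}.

354252

Write the equations: A + B + 3C = -6; 2A + B + 9C = 3; 3A + B + 27C = 36.
Subtracting the first from the second: A + 6C = 9.
Subtracting the second from the third: A + 18C = 33.
Solving: C = 2, A = -3, then B = -9.
Hence v_{11} = -3·11 + (-9) + 2·177147 = 354252.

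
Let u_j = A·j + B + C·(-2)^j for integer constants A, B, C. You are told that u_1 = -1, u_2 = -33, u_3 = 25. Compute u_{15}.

163801

Plug in j = 1, 2, 3: A + B - 2C = -1; 2A + B + 4C = -33; 3A + B - 8C = 25.
Subtracting the first from the second: A + 6C = -32.
Subtracting the second from the third: A - 12C = 58.
Solving: C = -5, A = -2, then B = -9.
So u_j = -2·j + (-9) + (-5)·(-2)^j; at j=15 this is 163801.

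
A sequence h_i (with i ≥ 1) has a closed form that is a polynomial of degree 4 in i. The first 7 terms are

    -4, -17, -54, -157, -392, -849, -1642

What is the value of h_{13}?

1st diffs: -13, -37, -103, -235, -457, -793.
2nd diffs: -24, -66, -132, -222, -336.
3rd diffs: -42, -66, -90, -114.
4th diffs: -24, -24, -24 (constant).
Newton forward-difference form: h_i = -4 + (-13)·C(i-1,1) + (-24)·C(i-1,2) + (-42)·C(i-1,3) + (-24)·C(i-1,4).
At i = 13: i-1 = 12, so h_{13} = -4 - 156 - 1584 - 9240 - 11880 = -22864.

-22864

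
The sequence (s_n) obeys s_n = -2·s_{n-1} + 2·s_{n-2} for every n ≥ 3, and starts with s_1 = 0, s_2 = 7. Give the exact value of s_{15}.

Iterate the recurrence:
s_3 = -14;  s_4 = 42;  s_5 = -112;  …;  s_{12} = 127904;  s_{13} = -349440;  s_{14} = 954688;  s_{15} = -2608256.

-2608256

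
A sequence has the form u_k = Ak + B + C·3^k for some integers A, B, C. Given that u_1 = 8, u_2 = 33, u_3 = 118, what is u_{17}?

Write the equations: A + B + 3C = 8; 2A + B + 9C = 33; 3A + B + 27C = 118.
Subtracting the first from the second: A + 6C = 25.
Subtracting the second from the third: A + 18C = 85.
Solving: C = 5, A = -5, then B = -2.
Hence u_{17} = -5·17 + (-2) + 5·129140163 = 645700728.

645700728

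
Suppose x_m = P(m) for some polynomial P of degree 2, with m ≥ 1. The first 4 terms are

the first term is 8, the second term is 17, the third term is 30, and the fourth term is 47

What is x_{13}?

1st diffs: 9, 13, 17.
2nd diffs: 4, 4 (constant).
So x_m = 2m^2 + 3m + 3.
Evaluating at m = 13 gives x_{13} = 380.

380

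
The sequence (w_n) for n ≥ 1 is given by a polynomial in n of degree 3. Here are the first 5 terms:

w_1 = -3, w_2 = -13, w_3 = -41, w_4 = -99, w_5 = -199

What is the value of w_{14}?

-4969

1st diffs: -10, -28, -58, -100.
2nd diffs: -18, -30, -42.
3rd diffs: -12, -12 (constant).
So w_n = -2n^3 + 3n^2 - 5n + 1.
Evaluating at n = 14 gives w_{14} = -4969.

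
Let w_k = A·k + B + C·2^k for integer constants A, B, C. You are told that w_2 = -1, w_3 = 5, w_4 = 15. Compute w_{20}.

1048607

At k = 2, 3, 4: 2A + B + 4C = -1; 3A + B + 8C = 5; 4A + B + 16C = 15.
Subtracting the first from the second: A + 4C = 6.
Subtracting the second from the third: A + 8C = 10.
Solving: C = 1, A = 2, then B = -9.
So w_k = 2·k + (-9) + 1·2^k; at k=20 this is 1048607.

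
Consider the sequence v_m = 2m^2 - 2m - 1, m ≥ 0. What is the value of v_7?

v_7 = 2·7^2 - 2·7 - 1 = 83.

83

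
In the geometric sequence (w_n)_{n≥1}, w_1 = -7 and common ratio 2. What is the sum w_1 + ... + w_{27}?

-939524089

w_n = (-7)·2^(n-1).
S = (-7)·(2^27 - 1)/(2 - 1) = (-7)·(134217728 - 1)/(1) = -939524089.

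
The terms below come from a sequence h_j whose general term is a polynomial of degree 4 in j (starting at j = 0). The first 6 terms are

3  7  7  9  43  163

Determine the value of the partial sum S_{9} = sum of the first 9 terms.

3615

1st diffs: 4, 0, 2, 34, 120.
2nd diffs: -4, 2, 32, 86.
3rd diffs: 6, 30, 54.
4th diffs: 24, 24 (constant).
Newton forward-difference form: h_j = 3 + 4·C(j,1) + (-4)·C(j,2) + 6·C(j,3) + 24·C(j,4).
Continuing: 447, 997, 1939.
Summing j = 0..8 (9 terms) gives 3615.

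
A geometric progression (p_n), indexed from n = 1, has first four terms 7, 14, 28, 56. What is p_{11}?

Common ratio r = 2.
p_n = 7·2^(n-1).
p_{11} = 7·2^10 = 7168.

7168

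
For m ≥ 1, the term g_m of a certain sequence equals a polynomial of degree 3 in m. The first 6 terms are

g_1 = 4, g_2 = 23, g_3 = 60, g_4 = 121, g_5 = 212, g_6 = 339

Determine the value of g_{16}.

4909

1st diffs: 19, 37, 61, 91, 127.
2nd diffs: 18, 24, 30, 36.
3rd diffs: 6, 6, 6 (constant).
So g_m = m^3 + 3m^2 + 3m - 3.
Evaluating at m = 16 gives g_{16} = 4909.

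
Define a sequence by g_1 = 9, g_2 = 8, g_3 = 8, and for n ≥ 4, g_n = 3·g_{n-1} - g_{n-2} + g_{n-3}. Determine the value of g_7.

574

Step forward from the initial values:
g_4 = 25;  g_5 = 75;  g_6 = 208;  g_7 = 574.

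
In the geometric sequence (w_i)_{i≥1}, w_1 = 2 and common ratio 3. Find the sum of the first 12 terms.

531440

w_i = 2·3^(i-1).
S = 2·(3^12 - 1)/(3 - 1) = 2·(531441 - 1)/(2) = 531440.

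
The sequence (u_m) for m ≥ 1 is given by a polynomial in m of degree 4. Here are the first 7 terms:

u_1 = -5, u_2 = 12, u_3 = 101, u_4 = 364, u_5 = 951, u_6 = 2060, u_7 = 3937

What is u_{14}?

69324

1st diffs: 17, 89, 263, 587, 1109, 1877.
2nd diffs: 72, 174, 324, 522, 768.
3rd diffs: 102, 150, 198, 246.
4th diffs: 48, 48, 48 (constant).
Newton forward-difference form: u_m = -5 + 17·C(m-1,1) + 72·C(m-1,2) + 102·C(m-1,3) + 48·C(m-1,4).
At m = 14: m-1 = 13, so u_{14} = -5 + 221 + 5616 + 29172 + 34320 = 69324.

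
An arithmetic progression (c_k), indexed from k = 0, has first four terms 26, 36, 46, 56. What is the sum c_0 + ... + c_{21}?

2882

Common difference d = 10.
c_k = 26 + (k - 0)·10.
c_{21} = 236; S = 22·(26 + 236)/2 = 2882.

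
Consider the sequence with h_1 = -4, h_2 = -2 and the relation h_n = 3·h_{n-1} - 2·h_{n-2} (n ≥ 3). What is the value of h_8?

Applying the relation repeatedly:
h_3 = 2; h_4 = 10; h_5 = 26; h_6 = 58; h_7 = 122; h_8 = 250.
(Characteristic roots are 2 and 1.)

250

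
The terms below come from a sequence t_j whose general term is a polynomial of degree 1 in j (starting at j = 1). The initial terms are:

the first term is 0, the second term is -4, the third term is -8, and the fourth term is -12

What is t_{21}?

1st diffs: -4, -4, -4 (constant).
So t_j = -4j + 4.
Evaluating at j = 21 gives t_{21} = -80.

-80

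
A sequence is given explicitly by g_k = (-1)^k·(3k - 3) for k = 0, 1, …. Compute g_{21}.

(-1)^21 = -1; 3k - 3 at k=21 is 60; so g_{21} = -60.

-60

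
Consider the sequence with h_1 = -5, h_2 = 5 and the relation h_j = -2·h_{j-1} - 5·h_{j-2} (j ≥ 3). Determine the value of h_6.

205

h_3 = 15  h_4 = -55  h_5 = 35  h_6 = 205.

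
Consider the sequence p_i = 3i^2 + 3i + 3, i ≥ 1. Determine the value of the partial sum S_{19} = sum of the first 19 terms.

8037

Over i = 1..19: Σi = 190, Σi² = 2470.
Total = (3)·2470 + (3)·190 + (3)·19 = 8037.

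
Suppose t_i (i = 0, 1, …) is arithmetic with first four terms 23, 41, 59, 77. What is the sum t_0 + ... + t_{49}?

Common difference d = 18.
t_i = 23 + (i - 0)·18.
t_{49} = 905; S = 50·(23 + 905)/2 = 23200.

23200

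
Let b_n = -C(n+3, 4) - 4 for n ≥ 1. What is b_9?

C(12, 4) = 495, so b_9 = -499.

-499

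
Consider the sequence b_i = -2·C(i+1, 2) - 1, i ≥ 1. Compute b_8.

-73

C(9, 2) = 36, so b_8 = -73.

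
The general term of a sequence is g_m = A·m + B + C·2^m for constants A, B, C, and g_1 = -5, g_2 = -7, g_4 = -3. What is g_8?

221

Plug in m = 1, 2, 4: A + B + 2C = -5; 2A + B + 4C = -7; 4A + B + 16C = -3.
Subtracting the first from the second: A + 2C = -2.
Subtracting the second from the third: 2A + 12C = 4.
Solving: C = 1, A = -4, then B = -3.
So g_m = -4·m + (-3) + 1·2^m; at m=8 this is 221.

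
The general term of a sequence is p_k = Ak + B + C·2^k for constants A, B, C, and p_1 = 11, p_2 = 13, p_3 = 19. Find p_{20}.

2097121

At k = 1, 2, 3: A + B + 2C = 11; 2A + B + 4C = 13; 3A + B + 8C = 19.
Subtracting the first from the second: A + 2C = 2.
Subtracting the second from the third: A + 4C = 6.
Solving: C = 2, A = -2, then B = 9.
Hence p_{20} = -2·20 + 9 + 2·1048576 = 2097121.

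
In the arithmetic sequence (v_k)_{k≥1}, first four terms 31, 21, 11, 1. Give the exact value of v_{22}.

Common difference d = -10.
v_k = 31 + (k - 1)·(-10).
v_{22} = 31 + 21·(-10) = -179.

-179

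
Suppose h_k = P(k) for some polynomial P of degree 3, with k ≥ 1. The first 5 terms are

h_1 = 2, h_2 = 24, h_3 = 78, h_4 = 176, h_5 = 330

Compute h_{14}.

6216

1st diffs: 22, 54, 98, 154.
2nd diffs: 32, 44, 56.
3rd diffs: 12, 12 (constant).
Newton forward-difference form: h_k = 2 + 22·C(k-1,1) + 32·C(k-1,2) + 12·C(k-1,3).
At k = 14: k-1 = 13, so h_{14} = 2 + 286 + 2496 + 3432 = 6216.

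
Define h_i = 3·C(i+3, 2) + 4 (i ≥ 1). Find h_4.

67

C(7, 2) = 21, so h_4 = 67.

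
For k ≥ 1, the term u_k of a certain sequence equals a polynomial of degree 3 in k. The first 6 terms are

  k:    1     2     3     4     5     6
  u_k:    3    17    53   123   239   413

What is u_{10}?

1st diffs: 14, 36, 70, 116, 174.
2nd diffs: 22, 34, 46, 58.
3rd diffs: 12, 12, 12 (constant).
Newton forward-difference form: u_k = 3 + 14·C(k-1,1) + 22·C(k-1,2) + 12·C(k-1,3).
At k = 10: k-1 = 9, so u_{10} = 3 + 126 + 792 + 1008 = 1929.

1929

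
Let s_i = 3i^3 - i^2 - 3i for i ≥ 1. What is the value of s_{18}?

s_{18} = 3·18^3 - 1·18^2 - 3·18 = 17118.

17118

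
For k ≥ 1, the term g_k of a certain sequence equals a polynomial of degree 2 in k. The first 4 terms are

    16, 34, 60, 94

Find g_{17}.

1st diffs: 18, 26, 34.
2nd diffs: 8, 8 (constant).
So g_k = 4k^2 + 6k + 6.
Evaluating at k = 17 gives g_{17} = 1264.

1264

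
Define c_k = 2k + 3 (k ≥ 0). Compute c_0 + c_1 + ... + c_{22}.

575

Over k = 0..22: Σk = 253.
Total = (2)·253 + (3)·23 = 575.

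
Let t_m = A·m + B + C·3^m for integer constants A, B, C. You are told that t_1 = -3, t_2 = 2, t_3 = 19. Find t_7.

Write the equations: A + B + 3C = -3; 2A + B + 9C = 2; 3A + B + 27C = 19.
Subtracting the first from the second: A + 6C = 5.
Subtracting the second from the third: A + 18C = 17.
Solving: C = 1, A = -1, then B = -5.
Therefore t_7 = -7 + (-5) + 1·2187 = 2175.

2175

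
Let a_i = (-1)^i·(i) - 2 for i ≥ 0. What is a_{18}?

16

(-1)^18 = 1; i at i=18 is 18; so a_{18} = 16.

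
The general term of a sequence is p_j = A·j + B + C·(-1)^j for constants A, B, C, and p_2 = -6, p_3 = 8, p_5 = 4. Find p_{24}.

Plug in j = 2, 3, 5: 2A + B + C = -6; 3A + B - C = 8; 5A + B - C = 4.
Subtracting the first from the second: A - 2C = 14.
Subtracting the second from the third: 2A = -4.
Solving: C = -8, A = -2, then B = 6.
Therefore p_{24} = -48 + 6 + (-8)·1 = -50.

-50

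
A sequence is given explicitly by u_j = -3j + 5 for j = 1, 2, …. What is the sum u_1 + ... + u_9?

Over j = 1..9: Σj = 45.
Total = (-3)·45 + (5)·9 = -90.

-90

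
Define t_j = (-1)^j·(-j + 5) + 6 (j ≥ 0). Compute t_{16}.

-5

(-1)^16 = 1; -j + 5 at j=16 is -11; so t_{16} = -5.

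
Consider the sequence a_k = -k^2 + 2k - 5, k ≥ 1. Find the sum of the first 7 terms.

-119

Over k = 1..7: Σk = 28, Σk² = 140.
Total = (-1)·140 + (2)·28 + (-5)·7 = -119.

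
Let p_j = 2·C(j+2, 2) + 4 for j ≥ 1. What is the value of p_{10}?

136

C(12, 2) = 66, so p_{10} = 136.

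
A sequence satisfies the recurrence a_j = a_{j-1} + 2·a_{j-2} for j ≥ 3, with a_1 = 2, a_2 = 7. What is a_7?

191

Step forward from the initial values:
a_3 = 11, a_4 = 25, a_5 = 47, a_6 = 97, a_7 = 191.
(Characteristic roots are 2 and -1.)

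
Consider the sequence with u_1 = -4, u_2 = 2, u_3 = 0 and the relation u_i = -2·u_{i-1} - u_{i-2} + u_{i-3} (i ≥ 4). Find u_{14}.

-16

Iterate the recurrence:
u_4 = -6; u_5 = 14; u_6 = -22; …; u_{11} = -150; u_{12} = 198; u_{13} = -166; u_{14} = -16.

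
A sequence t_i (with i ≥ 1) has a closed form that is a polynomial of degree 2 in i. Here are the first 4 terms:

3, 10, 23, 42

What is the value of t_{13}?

483

1st diffs: 7, 13, 19.
2nd diffs: 6, 6 (constant).
Newton forward-difference form: t_i = 3 + 7·C(i-1,1) + 6·C(i-1,2).
At i = 13: i-1 = 12, so t_{13} = 3 + 84 + 396 = 483.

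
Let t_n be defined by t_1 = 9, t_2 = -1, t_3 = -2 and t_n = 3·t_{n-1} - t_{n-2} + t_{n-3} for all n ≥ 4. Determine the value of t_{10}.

Applying the relation repeatedly:
t_4 = 4;  t_5 = 13;  t_6 = 33;  t_7 = 90;  t_8 = 250;  t_9 = 693;  t_{10} = 1919.

1919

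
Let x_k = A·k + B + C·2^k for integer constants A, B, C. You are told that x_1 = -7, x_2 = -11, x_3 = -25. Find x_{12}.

-20411

At k = 1, 2, 3: A + B + 2C = -7; 2A + B + 4C = -11; 3A + B + 8C = -25.
Subtracting the first from the second: A + 2C = -4.
Subtracting the second from the third: A + 4C = -14.
Solving: C = -5, A = 6, then B = -3.
So x_k = 6·k + (-3) + (-5)·2^k; at k=12 this is -20411.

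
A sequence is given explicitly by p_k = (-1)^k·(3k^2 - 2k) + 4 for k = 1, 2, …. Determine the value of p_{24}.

(-1)^24 = 1; 3k^2 - 2k at k=24 is 1680; so p_{24} = 1684.

1684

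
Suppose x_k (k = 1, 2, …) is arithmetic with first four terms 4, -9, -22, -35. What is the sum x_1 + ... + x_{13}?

Common difference d = -13.
x_k = 4 + (k - 1)·(-13).
x_{13} = -152; S = 13·(4 + (-152))/2 = -962.

-962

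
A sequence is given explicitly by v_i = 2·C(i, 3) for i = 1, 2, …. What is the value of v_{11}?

C(11, 3) = 165, so v_{11} = 330.

330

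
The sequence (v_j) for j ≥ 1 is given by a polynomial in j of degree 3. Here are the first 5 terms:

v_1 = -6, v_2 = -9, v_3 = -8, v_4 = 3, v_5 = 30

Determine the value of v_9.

418

1st diffs: -3, 1, 11, 27.
2nd diffs: 4, 10, 16.
3rd diffs: 6, 6 (constant).
So v_j = j^3 - 4j^2 + 2j - 5.
Evaluating at j = 9 gives v_9 = 418.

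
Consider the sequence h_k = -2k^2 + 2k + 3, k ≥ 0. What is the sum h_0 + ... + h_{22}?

Over k = 0..22: Σk = 253, Σk² = 3795.
Total = (-2)·3795 + (2)·253 + (3)·23 = -7015.

-7015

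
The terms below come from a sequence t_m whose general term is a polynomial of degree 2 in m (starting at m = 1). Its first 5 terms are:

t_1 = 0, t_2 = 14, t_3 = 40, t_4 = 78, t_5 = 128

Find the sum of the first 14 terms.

1st diffs: 14, 26, 38, 50.
2nd diffs: 12, 12, 12 (constant).
So t_m = 6m^2 - 4m - 2.
Continuing: …, 190, 264, 350, 448, …, t_{14} = 1118.
Summing m = 1..14 (14 terms) gives 5642.

5642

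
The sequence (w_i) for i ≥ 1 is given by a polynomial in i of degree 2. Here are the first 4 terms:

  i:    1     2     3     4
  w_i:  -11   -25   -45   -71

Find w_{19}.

1st diffs: -14, -20, -26.
2nd diffs: -6, -6 (constant).
Newton forward-difference form: w_i = -11 + (-14)·C(i-1,1) + (-6)·C(i-1,2).
At i = 19: i-1 = 18, so w_{19} = -11 - 252 - 918 = -1181.

-1181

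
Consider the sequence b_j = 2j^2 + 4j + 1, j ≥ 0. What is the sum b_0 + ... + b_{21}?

Over j = 0..21: Σj = 231, Σj² = 3311.
Total = (2)·3311 + (4)·231 + (1)·22 = 7568.

7568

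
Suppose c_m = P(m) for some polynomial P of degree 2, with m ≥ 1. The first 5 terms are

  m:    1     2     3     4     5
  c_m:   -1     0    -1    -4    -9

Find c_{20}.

1st diffs: 1, -1, -3, -5.
2nd diffs: -2, -2, -2 (constant).
Newton forward-difference form: c_m = -1 + 1·C(m-1,1) + (-2)·C(m-1,2).
At m = 20: m-1 = 19, so c_{20} = -1 + 19 - 342 = -324.

-324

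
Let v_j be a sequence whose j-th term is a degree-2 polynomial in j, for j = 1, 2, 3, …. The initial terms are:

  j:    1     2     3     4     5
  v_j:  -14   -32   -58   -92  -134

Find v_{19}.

1st diffs: -18, -26, -34, -42.
2nd diffs: -8, -8, -8 (constant).
So v_j = -4j^2 - 6j - 4.
Evaluating at j = 19 gives v_{19} = -1562.

-1562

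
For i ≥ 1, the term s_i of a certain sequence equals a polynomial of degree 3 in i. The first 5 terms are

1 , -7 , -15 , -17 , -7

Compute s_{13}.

1225

1st diffs: -8, -8, -2, 10.
2nd diffs: 0, 6, 12.
3rd diffs: 6, 6 (constant).
Newton forward-difference form: s_i = 1 + (-8)·C(i-1,1) + 6·C(i-1,3).
At i = 13: i-1 = 12, so s_{13} = 1 - 96 + 1320 = 1225.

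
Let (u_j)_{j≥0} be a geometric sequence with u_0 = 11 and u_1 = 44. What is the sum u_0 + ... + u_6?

60071

Common ratio r = 4.
u_j = 11·4^(j-0).
S = 11·(4^7 - 1)/(4 - 1) = 11·(16384 - 1)/(3) = 60071.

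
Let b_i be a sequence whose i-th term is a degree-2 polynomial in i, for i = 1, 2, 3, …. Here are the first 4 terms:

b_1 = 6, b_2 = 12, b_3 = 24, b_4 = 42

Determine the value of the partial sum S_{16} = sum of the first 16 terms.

4176

1st diffs: 6, 12, 18.
2nd diffs: 6, 6 (constant).
So b_i = 3i^2 - 3i + 6.
Continuing: …, 66, 96, 132, 174, …, b_{16} = 726.
Summing i = 1..16 (16 terms) gives 4176.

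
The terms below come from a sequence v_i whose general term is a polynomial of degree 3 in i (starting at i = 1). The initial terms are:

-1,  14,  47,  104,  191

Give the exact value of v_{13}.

2687

1st diffs: 15, 33, 57, 87.
2nd diffs: 18, 24, 30.
3rd diffs: 6, 6 (constant).
Newton forward-difference form: v_i = -1 + 15·C(i-1,1) + 18·C(i-1,2) + 6·C(i-1,3).
At i = 13: i-1 = 12, so v_{13} = -1 + 180 + 1188 + 1320 = 2687.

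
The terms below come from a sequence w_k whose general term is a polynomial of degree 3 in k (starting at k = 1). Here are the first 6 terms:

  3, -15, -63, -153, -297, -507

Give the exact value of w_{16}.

1st diffs: -18, -48, -90, -144, -210.
2nd diffs: -30, -42, -54, -66.
3rd diffs: -12, -12, -12 (constant).
Newton forward-difference form: w_k = 3 + (-18)·C(k-1,1) + (-30)·C(k-1,2) + (-12)·C(k-1,3).
At k = 16: k-1 = 15, so w_{16} = 3 - 270 - 3150 - 5460 = -8877.

-8877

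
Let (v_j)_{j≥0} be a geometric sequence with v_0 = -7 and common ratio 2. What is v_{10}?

v_j = (-7)·2^(j-0).
v_{10} = (-7)·2^10 = -7168.

-7168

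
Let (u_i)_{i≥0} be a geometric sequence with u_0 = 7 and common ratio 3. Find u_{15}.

u_i = 7·3^(i-0).
u_{15} = 7·3^15 = 100442349.

100442349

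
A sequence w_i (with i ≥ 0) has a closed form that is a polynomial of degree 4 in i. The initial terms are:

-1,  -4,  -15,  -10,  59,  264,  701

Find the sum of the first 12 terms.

1st diffs: -3, -11, 5, 69, 205, 437.
2nd diffs: -8, 16, 64, 136, 232.
3rd diffs: 24, 48, 72, 96.
4th diffs: 24, 24, 24 (constant).
Newton forward-difference form: w_i = -1 + (-3)·C(i,1) + (-8)·C(i,2) + 24·C(i,3) + 24·C(i,4).
Continuing: …, 1490, 2775, 4724, 7529, …, w_{11} = 11406.
Summing i = 0..11 (12 terms) gives 28918.

28918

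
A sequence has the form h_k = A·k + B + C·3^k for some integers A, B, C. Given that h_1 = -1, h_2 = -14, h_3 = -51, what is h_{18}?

Write the equations: A + B + 3C = -1; 2A + B + 9C = -14; 3A + B + 27C = -51.
Subtracting the first from the second: A + 6C = -13.
Subtracting the second from the third: A + 18C = -37.
Solving: C = -2, A = -1, then B = 6.
Therefore h_{18} = -18 + 6 + (-2)·387420489 = -774840990.

-774840990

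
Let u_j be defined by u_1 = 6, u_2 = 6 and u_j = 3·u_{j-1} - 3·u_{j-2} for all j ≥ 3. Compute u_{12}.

2916

Applying the relation repeatedly:
u_3 = 0  u_4 = -18  u_5 = -54  u_6 = -108  u_7 = -162  u_8 = -162  u_9 = 0  u_{10} = 486  u_{11} = 1458  u_{12} = 2916.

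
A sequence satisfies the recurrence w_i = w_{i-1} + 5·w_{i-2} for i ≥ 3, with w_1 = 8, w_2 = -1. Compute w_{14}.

Applying the relation repeatedly:
w_3 = 39  w_4 = 34  w_5 = 229  …  w_{11} = 85249  w_{12} = 230019  w_{13} = 656264  w_{14} = 1806359.

1806359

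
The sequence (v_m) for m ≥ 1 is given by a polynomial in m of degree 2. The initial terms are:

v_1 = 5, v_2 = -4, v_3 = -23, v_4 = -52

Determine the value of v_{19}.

1st diffs: -9, -19, -29.
2nd diffs: -10, -10 (constant).
Newton forward-difference form: v_m = 5 + (-9)·C(m-1,1) + (-10)·C(m-1,2).
At m = 19: m-1 = 18, so v_{19} = 5 - 162 - 1530 = -1687.

-1687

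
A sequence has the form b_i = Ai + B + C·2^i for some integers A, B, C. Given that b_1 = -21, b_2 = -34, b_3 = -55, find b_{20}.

-4194412

Plug in i = 1, 2, 3: A + B + 2C = -21; 2A + B + 4C = -34; 3A + B + 8C = -55.
Subtracting the first from the second: A + 2C = -13.
Subtracting the second from the third: A + 4C = -21.
Solving: C = -4, A = -5, then B = -8.
So b_i = -5·i + (-8) + (-4)·2^i; at i=20 this is -4194412.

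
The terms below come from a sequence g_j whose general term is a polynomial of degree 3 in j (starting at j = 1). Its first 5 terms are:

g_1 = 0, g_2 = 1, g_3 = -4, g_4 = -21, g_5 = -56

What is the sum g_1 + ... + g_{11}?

1st diffs: 1, -5, -17, -35.
2nd diffs: -6, -12, -18.
3rd diffs: -6, -6 (constant).
So g_j = -j^3 + 3j^2 - j - 1.
Continuing: …, -115, -204, -329, -496, …, g_{11} = -980.
Summing j = 1..11 (11 terms) gives -2915.

-2915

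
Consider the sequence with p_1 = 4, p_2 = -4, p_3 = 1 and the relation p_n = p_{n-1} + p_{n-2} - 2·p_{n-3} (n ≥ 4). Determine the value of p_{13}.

Step forward from the initial values:
p_4 = -11;  p_5 = -2;  p_6 = -15;  p_7 = 5;  p_8 = -6;  p_9 = 29;  p_{10} = 13;  p_{11} = 54;  p_{12} = 9;  p_{13} = 37.

37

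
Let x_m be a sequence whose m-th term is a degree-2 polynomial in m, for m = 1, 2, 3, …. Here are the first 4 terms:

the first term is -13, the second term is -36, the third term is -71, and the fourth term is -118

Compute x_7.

1st diffs: -23, -35, -47.
2nd diffs: -12, -12 (constant).
So x_m = -6m^2 - 5m - 2.
Evaluating at m = 7 gives x_7 = -331.

-331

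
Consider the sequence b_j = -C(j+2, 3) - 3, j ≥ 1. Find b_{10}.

-223

C(12, 3) = 220, so b_{10} = -223.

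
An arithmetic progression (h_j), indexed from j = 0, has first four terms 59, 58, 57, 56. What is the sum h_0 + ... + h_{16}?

Common difference d = -1.
h_j = 59 + (j - 0)·(-1).
h_{16} = 43; S = 17·(59 + 43)/2 = 867.

867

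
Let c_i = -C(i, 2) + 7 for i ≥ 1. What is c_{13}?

-71

C(13, 2) = 78, so c_{13} = -71.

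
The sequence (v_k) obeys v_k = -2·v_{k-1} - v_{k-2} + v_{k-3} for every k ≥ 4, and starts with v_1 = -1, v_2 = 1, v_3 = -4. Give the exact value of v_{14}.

Applying the relation repeatedly:
v_4 = 6  v_5 = -7  v_6 = 4  …  v_{11} = 50  v_{12} = -3  v_{13} = -100  v_{14} = 253.

253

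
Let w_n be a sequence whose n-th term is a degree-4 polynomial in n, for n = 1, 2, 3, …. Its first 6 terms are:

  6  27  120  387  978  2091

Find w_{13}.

1st diffs: 21, 93, 267, 591, 1113.
2nd diffs: 72, 174, 324, 522.
3rd diffs: 102, 150, 198.
4th diffs: 48, 48 (constant).
Newton forward-difference form: w_n = 6 + 21·C(n-1,1) + 72·C(n-1,2) + 102·C(n-1,3) + 48·C(n-1,4).
At n = 13: n-1 = 12, so w_{13} = 6 + 252 + 4752 + 22440 + 23760 = 51210.

51210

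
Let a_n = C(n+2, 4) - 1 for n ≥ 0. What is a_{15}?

C(17, 4) = 2380, so a_{15} = 2379.

2379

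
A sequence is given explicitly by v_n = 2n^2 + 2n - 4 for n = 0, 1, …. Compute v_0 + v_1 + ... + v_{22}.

8004

Over n = 0..22: Σn = 253, Σn² = 3795.
Total = (2)·3795 + (2)·253 + (-4)·23 = 8004.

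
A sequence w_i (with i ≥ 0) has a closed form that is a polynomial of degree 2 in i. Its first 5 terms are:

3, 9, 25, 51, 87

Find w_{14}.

997

1st diffs: 6, 16, 26, 36.
2nd diffs: 10, 10, 10 (constant).
So w_i = 5i^2 + i + 3.
Evaluating at i = 14 gives w_{14} = 997.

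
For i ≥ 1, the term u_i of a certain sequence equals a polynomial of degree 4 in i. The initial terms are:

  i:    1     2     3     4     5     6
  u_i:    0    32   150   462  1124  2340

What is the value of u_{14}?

1st diffs: 32, 118, 312, 662, 1216.
2nd diffs: 86, 194, 350, 554.
3rd diffs: 108, 156, 204.
4th diffs: 48, 48 (constant).
So u_i = 2i^4 - 2i^3 + 5i^2 + i - 6.
Evaluating at i = 14 gives u_{14} = 72332.

72332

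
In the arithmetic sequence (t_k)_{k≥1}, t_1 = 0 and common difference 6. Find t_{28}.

162

t_k = 0 + (k - 1)·6.
t_{28} = 0 + 27·6 = 162.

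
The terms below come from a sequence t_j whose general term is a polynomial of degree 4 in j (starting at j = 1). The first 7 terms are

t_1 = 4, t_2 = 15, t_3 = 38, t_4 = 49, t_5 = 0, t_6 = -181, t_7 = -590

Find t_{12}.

-11095

1st diffs: 11, 23, 11, -49, -181, -409.
2nd diffs: 12, -12, -60, -132, -228.
3rd diffs: -24, -48, -72, -96.
4th diffs: -24, -24, -24 (constant).
Newton forward-difference form: t_j = 4 + 11·C(j-1,1) + 12·C(j-1,2) + (-24)·C(j-1,3) + (-24)·C(j-1,4).
At j = 12: j-1 = 11, so t_{12} = 4 + 121 + 660 - 3960 - 7920 = -11095.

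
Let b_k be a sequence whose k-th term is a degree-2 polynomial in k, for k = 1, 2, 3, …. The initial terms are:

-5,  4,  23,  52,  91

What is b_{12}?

1st diffs: 9, 19, 29, 39.
2nd diffs: 10, 10, 10 (constant).
Newton forward-difference form: b_k = -5 + 9·C(k-1,1) + 10·C(k-1,2).
At k = 12: k-1 = 11, so b_{12} = -5 + 99 + 550 = 644.

644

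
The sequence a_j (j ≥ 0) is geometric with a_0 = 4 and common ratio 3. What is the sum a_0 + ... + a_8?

39364

a_j = 4·3^(j-0).
S = 4·(3^9 - 1)/(3 - 1) = 4·(19683 - 1)/(2) = 39364.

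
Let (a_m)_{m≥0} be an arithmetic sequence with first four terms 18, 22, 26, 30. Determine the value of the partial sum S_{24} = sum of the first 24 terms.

1536

Common difference d = 4.
a_m = 18 + (m - 0)·4.
a_{23} = 110; S = 24·(18 + 110)/2 = 1536.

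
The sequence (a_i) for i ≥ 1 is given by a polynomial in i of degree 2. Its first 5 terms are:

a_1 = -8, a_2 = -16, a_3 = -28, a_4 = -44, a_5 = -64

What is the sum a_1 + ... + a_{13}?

1st diffs: -8, -12, -16, -20.
2nd diffs: -4, -4, -4 (constant).
Newton forward-difference form: a_i = -8 + (-8)·C(i-1,1) + (-4)·C(i-1,2).
Continuing: …, -88, -116, -148, -184, …, a_{13} = -368.
Summing i = 1..13 (13 terms) gives -1872.

-1872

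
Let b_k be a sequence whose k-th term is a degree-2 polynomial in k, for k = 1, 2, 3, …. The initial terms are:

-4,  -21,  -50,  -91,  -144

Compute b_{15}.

1st diffs: -17, -29, -41, -53.
2nd diffs: -12, -12, -12 (constant).
Newton forward-difference form: b_k = -4 + (-17)·C(k-1,1) + (-12)·C(k-1,2).
At k = 15: k-1 = 14, so b_{15} = -4 - 238 - 1092 = -1334.

-1334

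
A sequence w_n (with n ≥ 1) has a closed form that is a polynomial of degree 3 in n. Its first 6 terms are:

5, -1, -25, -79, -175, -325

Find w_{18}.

1st diffs: -6, -24, -54, -96, -150.
2nd diffs: -18, -30, -42, -54.
3rd diffs: -12, -12, -12 (constant).
Newton forward-difference form: w_n = 5 + (-6)·C(n-1,1) + (-18)·C(n-1,2) + (-12)·C(n-1,3).
At n = 18: n-1 = 17, so w_{18} = 5 - 102 - 2448 - 8160 = -10705.

-10705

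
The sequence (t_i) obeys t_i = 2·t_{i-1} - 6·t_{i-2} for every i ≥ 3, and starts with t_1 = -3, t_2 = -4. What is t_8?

Compute successive terms:
t_3 = 10, t_4 = 44, t_5 = 28, t_6 = -208, t_7 = -584, t_8 = 80.

80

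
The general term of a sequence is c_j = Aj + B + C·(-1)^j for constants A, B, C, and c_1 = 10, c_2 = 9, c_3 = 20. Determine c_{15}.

80

Plug in j = 1, 2, 3: A + B - C = 10; 2A + B + C = 9; 3A + B - C = 20.
Subtracting the first from the second: A + 2C = -1.
Subtracting the second from the third: A - 2C = 11.
Solving: C = -3, A = 5, then B = 2.
Therefore c_{15} = 75 + 2 + (-3)·(-1) = 80.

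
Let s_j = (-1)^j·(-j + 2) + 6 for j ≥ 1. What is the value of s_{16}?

(-1)^16 = 1; -j + 2 at j=16 is -14; so s_{16} = -8.

-8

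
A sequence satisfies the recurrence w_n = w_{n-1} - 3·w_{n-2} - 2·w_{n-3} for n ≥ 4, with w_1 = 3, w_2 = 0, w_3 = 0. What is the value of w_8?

18

Compute successive terms:
w_4 = -6;  w_5 = -6;  w_6 = 12;  w_7 = 42;  w_8 = 18.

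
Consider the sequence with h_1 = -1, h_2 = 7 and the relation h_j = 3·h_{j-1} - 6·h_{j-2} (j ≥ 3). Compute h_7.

-837

Step forward from the initial values:
h_3 = 27;  h_4 = 39;  h_5 = -45;  h_6 = -369;  h_7 = -837.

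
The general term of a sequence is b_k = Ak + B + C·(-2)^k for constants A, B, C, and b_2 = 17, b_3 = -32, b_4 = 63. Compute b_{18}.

Plug in k = 2, 3, 4: 2A + B + 4C = 17; 3A + B - 8C = -32; 4A + B + 16C = 63.
Subtracting the first from the second: A - 12C = -49.
Subtracting the second from the third: A + 24C = 95.
Solving: C = 4, A = -1, then B = 3.
So b_k = -1·k + 3 + 4·(-2)^k; at k=18 this is 1048561.

1048561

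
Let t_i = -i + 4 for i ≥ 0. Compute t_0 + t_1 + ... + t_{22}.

-161

Over i = 0..22: Σi = 253.
Total = (-1)·253 + (4)·23 = -161.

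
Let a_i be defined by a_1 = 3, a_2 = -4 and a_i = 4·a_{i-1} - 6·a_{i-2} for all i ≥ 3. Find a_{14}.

-849664

Iterate the recurrence:
a_3 = -34; a_4 = -112; a_5 = -244; …; a_{11} = 30176; a_{12} = -12544; a_{13} = -231232; a_{14} = -849664.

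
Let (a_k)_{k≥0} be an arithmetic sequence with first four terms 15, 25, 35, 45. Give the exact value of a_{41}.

425

Common difference d = 10.
a_k = 15 + (k - 0)·10.
a_{41} = 15 + 41·10 = 425.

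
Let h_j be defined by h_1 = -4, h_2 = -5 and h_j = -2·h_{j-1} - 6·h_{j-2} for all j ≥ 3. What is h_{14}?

-648128

Iterate the recurrence:
h_3 = 34; h_4 = -38; h_5 = -128; …; h_{11} = -42464; h_{12} = 69280; h_{13} = 116224; h_{14} = -648128.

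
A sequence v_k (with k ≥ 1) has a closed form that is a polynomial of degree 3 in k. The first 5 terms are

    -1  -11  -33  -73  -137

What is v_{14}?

-2783

1st diffs: -10, -22, -40, -64.
2nd diffs: -12, -18, -24.
3rd diffs: -6, -6 (constant).
So v_k = -k^3 - 3k + 3.
Evaluating at k = 14 gives v_{14} = -2783.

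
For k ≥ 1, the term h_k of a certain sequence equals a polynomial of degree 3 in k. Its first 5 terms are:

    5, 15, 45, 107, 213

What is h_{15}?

1st diffs: 10, 30, 62, 106.
2nd diffs: 20, 32, 44.
3rd diffs: 12, 12 (constant).
Newton forward-difference form: h_k = 5 + 10·C(k-1,1) + 20·C(k-1,2) + 12·C(k-1,3).
At k = 15: k-1 = 14, so h_{15} = 5 + 140 + 1820 + 4368 = 6333.

6333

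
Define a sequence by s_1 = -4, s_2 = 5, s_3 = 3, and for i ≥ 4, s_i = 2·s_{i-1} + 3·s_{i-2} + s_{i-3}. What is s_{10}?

Applying the relation repeatedly:
s_4 = 17; s_5 = 48; s_6 = 150; s_7 = 461; s_8 = 1420; s_9 = 4373; s_{10} = 13467.

13467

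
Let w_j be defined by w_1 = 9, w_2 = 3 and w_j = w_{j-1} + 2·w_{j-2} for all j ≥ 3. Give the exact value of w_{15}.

Step forward from the initial values:
w_3 = 21; w_4 = 27; w_5 = 69; …; w_{12} = 8187; w_{13} = 16389; w_{14} = 32763; w_{15} = 65541.
(Characteristic roots are 2 and -1.)

65541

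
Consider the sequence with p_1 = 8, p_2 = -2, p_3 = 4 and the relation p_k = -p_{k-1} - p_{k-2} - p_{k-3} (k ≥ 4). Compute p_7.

4

p_4 = -10  p_5 = 8  p_6 = -2  p_7 = 4.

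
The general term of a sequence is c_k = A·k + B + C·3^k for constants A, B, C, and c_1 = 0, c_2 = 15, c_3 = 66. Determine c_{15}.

43046670

Plug in k = 1, 2, 3: A + B + 3C = 0; 2A + B + 9C = 15; 3A + B + 27C = 66.
Subtracting the first from the second: A + 6C = 15.
Subtracting the second from the third: A + 18C = 51.
Solving: C = 3, A = -3, then B = -6.
So c_k = -3·k + (-6) + 3·3^k; at k=15 this is 43046670.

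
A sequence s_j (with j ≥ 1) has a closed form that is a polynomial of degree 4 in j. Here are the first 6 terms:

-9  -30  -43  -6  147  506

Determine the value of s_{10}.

6642

1st diffs: -21, -13, 37, 153, 359.
2nd diffs: 8, 50, 116, 206.
3rd diffs: 42, 66, 90.
4th diffs: 24, 24 (constant).
Newton forward-difference form: s_j = -9 + (-21)·C(j-1,1) + 8·C(j-1,2) + 42·C(j-1,3) + 24·C(j-1,4).
At j = 10: j-1 = 9, so s_{10} = -9 - 189 + 288 + 3528 + 3024 = 6642.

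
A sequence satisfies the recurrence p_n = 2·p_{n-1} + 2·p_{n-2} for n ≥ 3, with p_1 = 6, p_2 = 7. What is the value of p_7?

Compute successive terms:
p_3 = 26; p_4 = 66; p_5 = 184; p_6 = 500; p_7 = 1368.

1368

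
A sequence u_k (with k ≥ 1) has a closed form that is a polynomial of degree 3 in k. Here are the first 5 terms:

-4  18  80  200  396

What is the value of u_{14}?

8550

1st diffs: 22, 62, 120, 196.
2nd diffs: 40, 58, 76.
3rd diffs: 18, 18 (constant).
Newton forward-difference form: u_k = -4 + 22·C(k-1,1) + 40·C(k-1,2) + 18·C(k-1,3).
At k = 14: k-1 = 13, so u_{14} = -4 + 286 + 3120 + 5148 = 8550.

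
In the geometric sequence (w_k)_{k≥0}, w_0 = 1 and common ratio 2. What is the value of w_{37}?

137438953472

w_k = 1·2^(k-0).
w_{37} = 1·2^37 = 137438953472.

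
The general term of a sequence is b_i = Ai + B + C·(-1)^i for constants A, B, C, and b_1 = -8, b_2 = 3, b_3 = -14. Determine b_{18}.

-45

The three given values yield: A + B - C = -8; 2A + B + C = 3; 3A + B - C = -14.
Subtracting the first from the second: A + 2C = 11.
Subtracting the second from the third: A - 2C = -17.
Solving: C = 7, A = -3, then B = 2.
Therefore b_{18} = -54 + 2 + 7·1 = -45.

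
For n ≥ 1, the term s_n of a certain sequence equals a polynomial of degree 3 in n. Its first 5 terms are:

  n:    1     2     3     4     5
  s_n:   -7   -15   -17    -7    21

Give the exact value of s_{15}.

2611

1st diffs: -8, -2, 10, 28.
2nd diffs: 6, 12, 18.
3rd diffs: 6, 6 (constant).
Newton forward-difference form: s_n = -7 + (-8)·C(n-1,1) + 6·C(n-1,2) + 6·C(n-1,3).
At n = 15: n-1 = 14, so s_{15} = -7 - 112 + 546 + 2184 = 2611.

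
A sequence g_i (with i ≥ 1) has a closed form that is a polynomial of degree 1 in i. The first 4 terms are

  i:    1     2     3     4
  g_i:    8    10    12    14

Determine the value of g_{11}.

28

1st diffs: 2, 2, 2 (constant).
So g_i = 2i + 6.
Evaluating at i = 11 gives g_{11} = 28.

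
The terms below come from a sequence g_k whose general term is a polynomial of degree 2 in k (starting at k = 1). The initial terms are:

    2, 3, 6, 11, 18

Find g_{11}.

102

1st diffs: 1, 3, 5, 7.
2nd diffs: 2, 2, 2 (constant).
So g_k = k^2 - 2k + 3.
Evaluating at k = 11 gives g_{11} = 102.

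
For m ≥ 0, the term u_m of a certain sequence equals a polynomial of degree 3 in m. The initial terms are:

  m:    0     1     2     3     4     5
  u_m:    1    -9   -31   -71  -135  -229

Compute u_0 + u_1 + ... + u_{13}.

-11270

1st diffs: -10, -22, -40, -64, -94.
2nd diffs: -12, -18, -24, -30.
3rd diffs: -6, -6, -6 (constant).
Newton forward-difference form: u_m = 1 + (-10)·C(m,1) + (-12)·C(m,2) + (-6)·C(m,3).
Continuing: …, -359, -531, -751, -1025, …, u_{13} = -2781.
Summing m = 0..13 (14 terms) gives -11270.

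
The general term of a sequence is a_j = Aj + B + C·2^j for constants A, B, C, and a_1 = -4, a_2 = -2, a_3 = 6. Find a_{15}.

98238

Write the equations: A + B + 2C = -4; 2A + B + 4C = -2; 3A + B + 8C = 6.
Subtracting the first from the second: A + 2C = 2.
Subtracting the second from the third: A + 4C = 8.
Solving: C = 3, A = -4, then B = -6.
So a_j = -4·j + (-6) + 3·2^j; at j=15 this is 98238.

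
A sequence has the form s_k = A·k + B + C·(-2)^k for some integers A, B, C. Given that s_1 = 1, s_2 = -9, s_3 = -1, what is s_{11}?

2007

Plug in k = 1, 2, 3: A + B - 2C = 1; 2A + B + 4C = -9; 3A + B - 8C = -1.
Subtracting the first from the second: A + 6C = -10.
Subtracting the second from the third: A - 12C = 8.
Solving: C = -1, A = -4, then B = 3.
Hence s_{11} = -4·11 + 3 + (-1)·(-2048) = 2007.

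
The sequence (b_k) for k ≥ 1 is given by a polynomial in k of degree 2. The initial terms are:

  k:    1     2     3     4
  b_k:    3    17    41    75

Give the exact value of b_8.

1st diffs: 14, 24, 34.
2nd diffs: 10, 10 (constant).
So b_k = 5k^2 - k - 1.
Evaluating at k = 8 gives b_8 = 311.

311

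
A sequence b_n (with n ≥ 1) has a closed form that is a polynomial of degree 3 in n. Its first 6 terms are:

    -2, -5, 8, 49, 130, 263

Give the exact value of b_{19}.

1st diffs: -3, 13, 41, 81, 133.
2nd diffs: 16, 28, 40, 52.
3rd diffs: 12, 12, 12 (constant).
So b_n = 2n^3 - 4n^2 - 5n + 5.
Evaluating at n = 19 gives b_{19} = 12184.

12184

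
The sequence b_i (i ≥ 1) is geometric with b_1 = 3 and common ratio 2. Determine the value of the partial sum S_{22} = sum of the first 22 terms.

b_i = 3·2^(i-1).
S = 3·(2^22 - 1)/(2 - 1) = 3·(4194304 - 1)/(1) = 12582909.

12582909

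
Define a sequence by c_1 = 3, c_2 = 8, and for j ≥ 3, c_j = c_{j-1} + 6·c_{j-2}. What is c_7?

2054

Compute successive terms:
c_3 = 26, c_4 = 74, c_5 = 230, c_6 = 674, c_7 = 2054.
(Characteristic roots are 3 and -2.)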